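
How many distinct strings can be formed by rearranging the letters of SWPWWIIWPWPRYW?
14! / (2! × 3! × 6! × 1! × 1! × 1!) = 10090080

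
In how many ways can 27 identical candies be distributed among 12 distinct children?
C(27+12-1, 12-1) = C(38, 11) = 1203322288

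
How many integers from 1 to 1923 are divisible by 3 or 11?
⌊1923/3⌋ + ⌊1923/11⌋ - ⌊1923/33⌋ = 641 + 174 - 58 = 757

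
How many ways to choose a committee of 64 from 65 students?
C(65,64) = 65!/(64!×1!) = 65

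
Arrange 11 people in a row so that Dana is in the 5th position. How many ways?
Fix one position: (11-1)! = 3628800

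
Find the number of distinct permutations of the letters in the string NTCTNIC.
7! / (1! × 2! × 2! × 2!) = 630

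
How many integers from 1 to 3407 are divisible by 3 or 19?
⌊3407/3⌋ + ⌊3407/19⌋ - ⌊3407/57⌋ = 1135 + 179 - 59 = 1255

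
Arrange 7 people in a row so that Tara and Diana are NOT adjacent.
Total - adjacent = 7! - (7-1)!×2 = 5040 - 1440 = 3600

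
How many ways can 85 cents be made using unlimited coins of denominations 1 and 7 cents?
Coefficient of x^85 in 1/(1-x^1) · 1/(1-x^7). Use j coins of 7 for j = 0..⌊85/7⌋ = 12, the rest in 1s: 12 + 1 = 13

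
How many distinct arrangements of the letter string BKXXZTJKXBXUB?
13! / (1! × 1! × 3! × 1! × 2! × 4! × 1!) = 21621600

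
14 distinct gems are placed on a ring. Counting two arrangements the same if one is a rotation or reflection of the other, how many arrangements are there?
(14-1)!/2 = 6227020800/2 = 3113510400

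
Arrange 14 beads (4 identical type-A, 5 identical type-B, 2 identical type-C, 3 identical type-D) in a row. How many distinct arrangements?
14! / (4! × 5! × 2! × 3!) = 2522520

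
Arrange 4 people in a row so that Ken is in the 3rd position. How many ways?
Fix one position: (4-1)! = 6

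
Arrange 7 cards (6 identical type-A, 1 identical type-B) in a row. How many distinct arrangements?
7! / (6! × 1!) = 7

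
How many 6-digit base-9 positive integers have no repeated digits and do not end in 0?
Last digit: 8 nonzero choices. First digit: 7 (nonzero, ≠last). Middle 4: P(7,4) = 840. Total = 47040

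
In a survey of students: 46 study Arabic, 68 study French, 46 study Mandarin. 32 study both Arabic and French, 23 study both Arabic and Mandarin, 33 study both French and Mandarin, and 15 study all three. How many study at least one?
|A∪B∪C| = 46+68+46-32-23-33+15 = 87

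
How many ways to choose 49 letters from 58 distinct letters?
C(58,49) = 58!/(49!×9!) = 10648873950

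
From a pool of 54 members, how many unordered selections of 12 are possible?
C(54,12) = 54!/(12!×42!) = 343006888770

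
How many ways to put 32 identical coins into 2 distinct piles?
C(32+2-1, 2-1) = C(33, 1) = 33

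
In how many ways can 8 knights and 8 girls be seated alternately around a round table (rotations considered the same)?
Fix one of the knights: (8-1)! ways for the remaining knights, × 8! ways for the girls = 5040 × 40320 = 203212800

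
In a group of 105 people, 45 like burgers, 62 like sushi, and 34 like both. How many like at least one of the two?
|A∪B| = |A| + |B| - |A∩B| = 45 + 62 - 34 = 73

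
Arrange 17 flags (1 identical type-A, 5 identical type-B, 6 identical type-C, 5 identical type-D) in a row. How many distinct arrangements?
17! / (1! × 5! × 6! × 5!) = 34306272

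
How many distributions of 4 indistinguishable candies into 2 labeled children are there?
C(4+2-1, 2-1) = C(5, 1) = 5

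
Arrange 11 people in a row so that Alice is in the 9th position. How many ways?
Fix one position: (11-1)! = 3628800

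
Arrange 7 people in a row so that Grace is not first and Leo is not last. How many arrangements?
By inclusion-exclusion: 7! - 2×(7-1)! + (7-2)! = 5040 - 1440 + 120 = 3720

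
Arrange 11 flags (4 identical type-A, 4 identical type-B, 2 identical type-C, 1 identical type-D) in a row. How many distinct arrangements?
11! / (4! × 4! × 2! × 1!) = 34650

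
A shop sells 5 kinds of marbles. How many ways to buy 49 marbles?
C(49+5-1, 5-1) = C(53, 4) = 292825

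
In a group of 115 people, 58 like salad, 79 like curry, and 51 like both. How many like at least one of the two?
|A∪B| = |A| + |B| - |A∩B| = 58 + 79 - 51 = 86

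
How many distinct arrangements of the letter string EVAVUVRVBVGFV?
13! / (1! × 1! × 1! × 6! × 1! × 1! × 1! × 1!) = 8648640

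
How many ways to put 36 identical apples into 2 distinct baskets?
C(36+2-1, 2-1) = C(37, 1) = 37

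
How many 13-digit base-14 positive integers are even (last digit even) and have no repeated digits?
Last∈{0,2,4,6,8,10,12}. Last=0: 6227020800. Last nonzero: 6×12×P(12,11) = 34488115200. Total = 40715136000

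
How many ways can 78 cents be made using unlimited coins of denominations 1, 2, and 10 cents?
Coefficient of x^78 in 1/(1-x^1) · 1/(1-x^2) · 1/(1-x^10). Case on j = number of 10-cent coins (j = 0..7); remainder r = 78 - 10j is made from {1,2} in ⌊r/2⌋+1 ways. r = 78, 68, 58, 48, 38, 28, 18, 8 → 40 + 35 + 30 + 25 + 20 + 15 + 10 + 5 = 180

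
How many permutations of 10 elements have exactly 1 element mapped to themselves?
Choose the 1 fixed point C(10,1) = 10, derange the rest: !9 = Σ_{j=0}^{9} (-1)^j·9!/j! = 362880 - 362880 + 181440 - 60480 + 15120 - 3024 + 504 - 72 + 9 - 1 = 133496. Product = 10 × 133496 = 1334960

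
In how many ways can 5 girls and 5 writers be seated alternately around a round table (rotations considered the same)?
Fix one of the girls: (5-1)! ways for the remaining girls, × 5! ways for the writers = 24 × 120 = 2880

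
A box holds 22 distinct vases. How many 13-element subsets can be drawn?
C(22,13) = 22!/(13!×9!) = 497420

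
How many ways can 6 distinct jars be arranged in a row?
6! = 720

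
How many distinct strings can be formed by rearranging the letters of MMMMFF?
6! / (4! × 2!) = 15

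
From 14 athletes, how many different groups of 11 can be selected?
C(14,11) = 14!/(11!×3!) = 364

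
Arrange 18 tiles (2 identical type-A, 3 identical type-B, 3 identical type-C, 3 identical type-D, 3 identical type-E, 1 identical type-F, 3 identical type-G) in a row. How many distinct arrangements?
18! / (2! × 3! × 3! × 3! × 3! × 1! × 3!) = 411675264000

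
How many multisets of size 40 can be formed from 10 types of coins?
C(40+10-1, 10-1) = C(49, 9) = 2054455634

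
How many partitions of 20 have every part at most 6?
Let r_j(i) = number of partitions of i into parts ≤ j, for i = 0..20. r_1(i) = 1 for all i; r_j(i) = r_{j-1}(i) + r_j(i-j). Rows j = 2..6: ≤2: 1 1 2 2 3 3 4 4 5 5 6 6 7 7 8 8 9 9 10 10 11; ≤3: 1 1 2 3 4 5 7 8 10 12 14 16 19 21 24 27 30 33 37 40 44; ≤4: 1 1 2 3 5 6 9 11 15 18 23 27 34 39 47 54 64 72 84 94 108; ≤5: 1 1 2 3 5 7 10 13 18 23 30 37 47 57 70 84 101 119 141 164 192; ≤6: 1 1 2 3 5 7 11 14 20 26 35 44 58 71 90 110 136 163 199 235 282. r_6(20) = 282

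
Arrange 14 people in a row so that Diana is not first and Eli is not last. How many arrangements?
By inclusion-exclusion: 14! - 2×(14-1)! + (14-2)! = 87178291200 - 12454041600 + 479001600 = 75203251200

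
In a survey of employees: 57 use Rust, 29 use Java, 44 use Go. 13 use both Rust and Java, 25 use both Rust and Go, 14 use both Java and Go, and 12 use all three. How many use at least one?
|A∪B∪C| = 57+29+44-13-25-14+12 = 90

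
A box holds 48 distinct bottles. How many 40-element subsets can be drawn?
C(48,40) = 48!/(40!×8!) = 377348994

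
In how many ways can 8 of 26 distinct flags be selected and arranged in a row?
P(26,8) = 26!/(26-8)! = 62990928000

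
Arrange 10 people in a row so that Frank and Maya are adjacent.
Treat as block: (10-1)! × 2! = 362880 × 2 = 725760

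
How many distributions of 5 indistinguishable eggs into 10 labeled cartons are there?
C(5+10-1, 10-1) = C(14, 9) = 2002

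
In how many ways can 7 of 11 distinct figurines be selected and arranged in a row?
P(11,7) = 11!/(11-7)! = 1663200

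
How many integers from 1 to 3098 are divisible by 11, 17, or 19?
⌊3098/11⌋+⌊3098/17⌋+⌊3098/19⌋ - ⌊3098/187⌋-⌊3098/209⌋-⌊3098/323⌋ + ⌊3098/3553⌋ = 281+182+163 - 16-14-9 + 0 = 587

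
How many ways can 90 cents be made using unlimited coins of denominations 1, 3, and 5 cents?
Coefficient of x^90 in 1/(1-x^1) · 1/(1-x^3) · 1/(1-x^5). Case on j = number of 5-cent coins (j = 0..18); remainder r = 90 - 5j is made from {1,3} in ⌊r/3⌋+1 ways. r = 90, 85, 80, 75, 70, 65, 60, 55, 50, 45, 40, 35, 30, 25, 20, 15, 10, 5, 0 → 31 + 29 + 27 + 26 + 24 + 22 + 21 + 19 + 17 + 16 + 14 + 12 + 11 + 9 + 7 + 6 + 4 + 2 + 1 = 298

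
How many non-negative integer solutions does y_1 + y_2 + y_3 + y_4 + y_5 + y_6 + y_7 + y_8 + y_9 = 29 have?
C(29+9-1, 9-1) = C(37, 8) = 38608020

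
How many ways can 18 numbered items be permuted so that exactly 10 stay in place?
Choose the 10 fixed points C(18,10) = 43758, derange the rest: !8 = Σ_{j=0}^{8} (-1)^j·8!/j! = 40320 - 40320 + 20160 - 6720 + 1680 - 336 + 56 - 8 + 1 = 14833. Product = 43758 × 14833 = 649062414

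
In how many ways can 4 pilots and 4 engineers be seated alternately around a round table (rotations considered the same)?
Fix one of the pilots: (4-1)! ways for the remaining pilots, × 4! ways for the engineers = 6 × 24 = 144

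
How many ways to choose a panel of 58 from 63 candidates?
C(63,58) = 63!/(58!×5!) = 7028847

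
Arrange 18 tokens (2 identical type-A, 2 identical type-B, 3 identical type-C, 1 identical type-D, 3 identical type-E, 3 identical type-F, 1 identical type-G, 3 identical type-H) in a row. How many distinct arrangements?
18! / (2! × 2! × 3! × 1! × 3! × 3! × 1! × 3!) = 1235025792000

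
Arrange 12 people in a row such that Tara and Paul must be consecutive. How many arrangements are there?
Treat the 2 as one block: (12-2+1)! × 2! = 39916800 × 2 = 79833600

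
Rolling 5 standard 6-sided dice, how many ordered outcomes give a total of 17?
Coefficient of x^17 in (x + x² + ... + x^6)^5. By inclusion-exclusion on dice exceeding 6: Σ_j (-1)^j C(5,j)·C(17-1-6j, 4) = C(5,0)·C(16,4) - C(5,1)·C(10,4) + C(5,2)·C(4,4) = 1·1820 - 5·210 + 10·1 = 780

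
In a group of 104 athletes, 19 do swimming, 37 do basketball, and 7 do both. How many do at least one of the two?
|A∪B| = |A| + |B| - |A∩B| = 19 + 37 - 7 = 49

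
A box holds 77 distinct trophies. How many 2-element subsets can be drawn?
C(77,2) = 77!/(2!×75!) = 2926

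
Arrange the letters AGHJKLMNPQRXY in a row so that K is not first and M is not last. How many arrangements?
By inclusion-exclusion: 13! - 2×(13-1)! + (13-2)! = 6227020800 - 958003200 + 39916800 = 5308934400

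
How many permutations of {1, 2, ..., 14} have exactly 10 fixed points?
Choose the 10 fixed points C(14,10) = 1001, derange the rest: !4 = Σ_{j=0}^{4} (-1)^j·4!/j! = 24 - 24 + 12 - 4 + 1 = 9. Product = 1001 × 9 = 9009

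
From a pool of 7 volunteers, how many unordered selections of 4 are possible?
C(7,4) = 7!/(4!×3!) = 35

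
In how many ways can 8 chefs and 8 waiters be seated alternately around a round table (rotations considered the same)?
Fix one of the chefs: (8-1)! ways for the remaining chefs, × 8! ways for the waiters = 5040 × 40320 = 203212800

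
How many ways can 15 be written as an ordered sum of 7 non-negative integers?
C(15+7-1, 7-1) = C(21, 6) = 54264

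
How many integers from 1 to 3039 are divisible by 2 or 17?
⌊3039/2⌋ + ⌊3039/17⌋ - ⌊3039/34⌋ = 1519 + 178 - 89 = 1608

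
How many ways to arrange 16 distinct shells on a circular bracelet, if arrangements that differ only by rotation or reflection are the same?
(16-1)!/2 = 1307674368000/2 = 653837184000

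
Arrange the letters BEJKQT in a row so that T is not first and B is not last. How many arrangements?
By inclusion-exclusion: 6! - 2×(6-1)! + (6-2)! = 720 - 240 + 24 = 504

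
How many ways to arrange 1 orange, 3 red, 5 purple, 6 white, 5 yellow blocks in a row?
20! / (1! × 3! × 5! × 6! × 5!) = 39109150080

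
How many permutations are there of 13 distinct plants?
13! = 6227020800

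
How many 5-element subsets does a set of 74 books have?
C(74,5) = 74!/(5!×69!) = 16108764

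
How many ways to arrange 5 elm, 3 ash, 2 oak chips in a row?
10! / (5! × 3! × 2!) = 2520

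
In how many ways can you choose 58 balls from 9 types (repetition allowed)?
C(58+9-1, 9-1) = C(66, 8) = 5743572120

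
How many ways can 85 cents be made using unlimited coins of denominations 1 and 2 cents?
Coefficient of x^85 in 1/(1-x^1) · 1/(1-x^2). Use j coins of 2 for j = 0..⌊85/2⌋ = 42, the rest in 1s: 42 + 1 = 43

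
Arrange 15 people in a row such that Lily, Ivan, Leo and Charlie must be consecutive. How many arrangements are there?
Treat the 4 as one block: (15-4+1)! × 4! = 479001600 × 24 = 11496038400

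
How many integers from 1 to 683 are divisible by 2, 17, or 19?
⌊683/2⌋+⌊683/17⌋+⌊683/19⌋ - ⌊683/34⌋-⌊683/38⌋-⌊683/323⌋ + ⌊683/646⌋ = 341+40+35 - 20-17-2 + 1 = 378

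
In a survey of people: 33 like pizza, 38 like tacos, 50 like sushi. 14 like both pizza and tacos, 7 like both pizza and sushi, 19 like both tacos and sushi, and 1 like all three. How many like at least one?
|A∪B∪C| = 33+38+50-14-7-19+1 = 82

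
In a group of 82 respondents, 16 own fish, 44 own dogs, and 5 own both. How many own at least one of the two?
|A∪B| = |A| + |B| - |A∩B| = 16 + 44 - 5 = 55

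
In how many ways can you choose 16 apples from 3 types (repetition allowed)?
C(16+3-1, 3-1) = C(18, 2) = 153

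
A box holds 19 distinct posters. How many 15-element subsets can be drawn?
C(19,15) = 19!/(15!×4!) = 3876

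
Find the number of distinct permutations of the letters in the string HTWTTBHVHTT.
11! / (3! × 1! × 1! × 5! × 1!) = 55440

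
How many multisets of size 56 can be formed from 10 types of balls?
C(56+10-1, 10-1) = C(65, 9) = 31966749880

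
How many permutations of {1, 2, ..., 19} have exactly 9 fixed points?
Choose the 9 fixed points C(19,9) = 92378, derange the rest: !10 = Σ_{j=0}^{10} (-1)^j·10!/j! = 3628800 - 3628800 + 1814400 - 604800 + 151200 - 30240 + 5040 - 720 + 90 - 10 + 1 = 1334961. Product = 92378 × 1334961 = 123321027258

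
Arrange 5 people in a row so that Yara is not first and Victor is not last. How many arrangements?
By inclusion-exclusion: 5! - 2×(5-1)! + (5-2)! = 120 - 48 + 6 = 78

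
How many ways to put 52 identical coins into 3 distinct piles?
C(52+3-1, 3-1) = C(54, 2) = 1431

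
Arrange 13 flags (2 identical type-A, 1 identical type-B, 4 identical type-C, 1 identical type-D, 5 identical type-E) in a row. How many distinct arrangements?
13! / (2! × 1! × 4! × 1! × 5!) = 1081080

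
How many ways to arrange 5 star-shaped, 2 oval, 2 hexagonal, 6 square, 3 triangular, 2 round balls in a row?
20! / (5! × 2! × 2! × 6! × 3! × 2!) = 586637251200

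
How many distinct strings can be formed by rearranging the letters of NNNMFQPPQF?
10! / (2! × 2! × 3! × 1! × 2!) = 75600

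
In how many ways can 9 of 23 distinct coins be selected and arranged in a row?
P(23,9) = 23!/(23-9)! = 296541907200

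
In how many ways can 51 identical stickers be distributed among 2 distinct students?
C(51+2-1, 2-1) = C(52, 1) = 52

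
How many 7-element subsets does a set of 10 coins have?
C(10,7) = 10!/(7!×3!) = 120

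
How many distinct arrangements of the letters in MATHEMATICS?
11! / (2! × 2! × 2! × 1! × 1! × 1! × 1! × 1!) = 4989600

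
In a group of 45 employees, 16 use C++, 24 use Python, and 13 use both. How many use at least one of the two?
|A∪B| = |A| + |B| - |A∩B| = 16 + 24 - 13 = 27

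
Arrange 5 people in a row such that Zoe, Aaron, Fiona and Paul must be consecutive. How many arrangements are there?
Treat the 4 as one block: (5-4+1)! × 4! = 2 × 24 = 48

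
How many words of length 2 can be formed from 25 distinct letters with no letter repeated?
P(25,2) = 25!/(25-2)! = 600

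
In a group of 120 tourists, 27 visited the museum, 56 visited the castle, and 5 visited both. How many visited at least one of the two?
|A∪B| = |A| + |B| - |A∩B| = 27 + 56 - 5 = 78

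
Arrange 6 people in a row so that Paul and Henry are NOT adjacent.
Total - adjacent = 6! - (6-1)!×2 = 720 - 240 = 480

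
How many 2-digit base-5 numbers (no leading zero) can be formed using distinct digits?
First digit: 4 choices (nonzero). Then descending: 4 × 4 = 16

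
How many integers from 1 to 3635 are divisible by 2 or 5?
⌊3635/2⌋ + ⌊3635/5⌋ - ⌊3635/10⌋ = 1817 + 727 - 363 = 2181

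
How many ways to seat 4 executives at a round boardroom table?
Circular: fix one position, arrange the rest. (4-1)! = 6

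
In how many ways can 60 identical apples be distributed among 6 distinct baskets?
C(60+6-1, 6-1) = C(65, 5) = 8259888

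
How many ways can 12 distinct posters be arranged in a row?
12! = 479001600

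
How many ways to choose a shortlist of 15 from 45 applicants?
C(45,15) = 45!/(15!×30!) = 344867425584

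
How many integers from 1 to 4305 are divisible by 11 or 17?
⌊4305/11⌋ + ⌊4305/17⌋ - ⌊4305/187⌋ = 391 + 253 - 23 = 621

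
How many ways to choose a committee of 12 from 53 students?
C(53,12) = 53!/(12!×41!) = 266783135710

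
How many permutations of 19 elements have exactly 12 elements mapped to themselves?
Choose the 12 fixed points C(19,12) = 50388, derange the rest: !7 = Σ_{j=0}^{7} (-1)^j·7!/j! = 5040 - 5040 + 2520 - 840 + 210 - 42 + 7 - 1 = 1854. Product = 50388 × 1854 = 93419352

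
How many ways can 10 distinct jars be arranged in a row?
10! = 3628800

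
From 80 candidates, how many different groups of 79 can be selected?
C(80,79) = 80!/(79!×1!) = 80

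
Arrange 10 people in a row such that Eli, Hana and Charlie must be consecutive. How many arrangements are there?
Treat the 3 as one block: (10-3+1)! × 3! = 40320 × 6 = 241920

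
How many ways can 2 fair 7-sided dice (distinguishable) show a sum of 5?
Coefficient of x^5 in (x + x² + ... + x^7)^2. By inclusion-exclusion on dice exceeding 7: Σ_j (-1)^j C(2,j)·C(5-1-7j, 1) = C(2,0)·C(4,1) = 1·4 = 4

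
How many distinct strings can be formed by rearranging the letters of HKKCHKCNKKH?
11! / (1! × 5! × 2! × 3!) = 27720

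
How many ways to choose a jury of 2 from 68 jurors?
C(68,2) = 68!/(2!×66!) = 2278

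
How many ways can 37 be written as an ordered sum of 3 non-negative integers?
C(37+3-1, 3-1) = C(39, 2) = 741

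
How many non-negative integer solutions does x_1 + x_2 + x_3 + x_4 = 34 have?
C(34+4-1, 4-1) = C(37, 3) = 7770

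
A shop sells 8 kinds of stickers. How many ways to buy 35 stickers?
C(35+8-1, 8-1) = C(42, 7) = 26978328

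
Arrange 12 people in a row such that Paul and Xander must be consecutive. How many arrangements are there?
Treat the 2 as one block: (12-2+1)! × 2! = 39916800 × 2 = 79833600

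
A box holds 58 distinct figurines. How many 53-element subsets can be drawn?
C(58,53) = 58!/(53!×5!) = 4582116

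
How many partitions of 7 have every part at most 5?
Let r_j(i) = number of partitions of i into parts ≤ j, for i = 0..7. r_1(i) = 1 for all i; r_j(i) = r_{j-1}(i) + r_j(i-j). Rows j = 2..5: ≤2: 1 1 2 2 3 3 4 4; ≤3: 1 1 2 3 4 5 7 8; ≤4: 1 1 2 3 5 6 9 11; ≤5: 1 1 2 3 5 7 10 13. r_5(7) = 13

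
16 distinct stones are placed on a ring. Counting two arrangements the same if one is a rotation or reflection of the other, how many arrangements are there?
(16-1)!/2 = 1307674368000/2 = 653837184000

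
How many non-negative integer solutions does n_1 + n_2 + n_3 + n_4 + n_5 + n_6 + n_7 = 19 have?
C(19+7-1, 7-1) = C(25, 6) = 177100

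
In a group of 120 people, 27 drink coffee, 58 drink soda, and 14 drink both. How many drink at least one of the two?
|A∪B| = |A| + |B| - |A∩B| = 27 + 58 - 14 = 71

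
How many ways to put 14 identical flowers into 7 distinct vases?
C(14+7-1, 7-1) = C(20, 6) = 38760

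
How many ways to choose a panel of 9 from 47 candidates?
C(47,9) = 47!/(9!×38!) = 1362649145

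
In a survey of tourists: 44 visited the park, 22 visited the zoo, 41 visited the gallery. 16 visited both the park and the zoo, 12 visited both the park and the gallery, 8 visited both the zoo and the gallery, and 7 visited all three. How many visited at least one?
|A∪B∪C| = 44+22+41-16-12-8+7 = 78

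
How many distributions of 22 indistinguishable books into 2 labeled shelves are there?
C(22+2-1, 2-1) = C(23, 1) = 23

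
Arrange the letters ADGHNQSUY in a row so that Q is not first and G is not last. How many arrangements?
By inclusion-exclusion: 9! - 2×(9-1)! + (9-2)! = 362880 - 80640 + 5040 = 287280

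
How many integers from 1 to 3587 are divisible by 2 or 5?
⌊3587/2⌋ + ⌊3587/5⌋ - ⌊3587/10⌋ = 1793 + 717 - 358 = 2152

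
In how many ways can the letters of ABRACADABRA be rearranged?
11! / (5! × 2! × 2! × 1! × 1!) = 83160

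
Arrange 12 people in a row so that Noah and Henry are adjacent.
Treat as block: (12-1)! × 2! = 39916800 × 2 = 79833600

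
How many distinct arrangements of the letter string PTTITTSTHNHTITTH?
16! / (2! × 1! × 8! × 3! × 1! × 1!) = 43243200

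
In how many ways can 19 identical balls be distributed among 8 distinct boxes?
C(19+8-1, 8-1) = C(26, 7) = 657800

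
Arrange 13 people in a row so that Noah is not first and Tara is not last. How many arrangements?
By inclusion-exclusion: 13! - 2×(13-1)! + (13-2)! = 6227020800 - 958003200 + 39916800 = 5308934400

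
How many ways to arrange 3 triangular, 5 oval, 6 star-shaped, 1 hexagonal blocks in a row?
15! / (3! × 5! × 6! × 1!) = 2522520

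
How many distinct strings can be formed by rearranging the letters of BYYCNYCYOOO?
11! / (1! × 1! × 2! × 4! × 3!) = 138600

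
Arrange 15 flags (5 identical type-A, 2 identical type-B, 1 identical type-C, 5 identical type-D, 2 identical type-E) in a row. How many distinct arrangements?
15! / (5! × 2! × 1! × 5! × 2!) = 22702680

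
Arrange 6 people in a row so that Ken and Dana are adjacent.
Treat as block: (6-1)! × 2! = 120 × 2 = 240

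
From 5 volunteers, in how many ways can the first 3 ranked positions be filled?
P(5,3) = 5!/(5-3)! = 60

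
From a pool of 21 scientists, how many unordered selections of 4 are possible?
C(21,4) = 21!/(4!×17!) = 5985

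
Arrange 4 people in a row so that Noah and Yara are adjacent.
Treat as block: (4-1)! × 2! = 6 × 2 = 12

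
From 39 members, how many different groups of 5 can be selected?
C(39,5) = 39!/(5!×34!) = 575757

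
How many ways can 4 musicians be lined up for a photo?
4! = 24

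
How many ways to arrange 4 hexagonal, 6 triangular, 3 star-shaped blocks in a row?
13! / (4! × 6! × 3!) = 60060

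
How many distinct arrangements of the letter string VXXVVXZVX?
9! / (4! × 4! × 1!) = 630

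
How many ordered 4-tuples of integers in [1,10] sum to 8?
Coefficient of x^8 in (x + x² + ... + x^10)^4. By inclusion-exclusion on dice exceeding 10: Σ_j (-1)^j C(4,j)·C(8-1-10j, 3) = C(4,0)·C(7,3) = 1·35 = 35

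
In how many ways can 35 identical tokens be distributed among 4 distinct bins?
C(35+4-1, 4-1) = C(38, 3) = 8436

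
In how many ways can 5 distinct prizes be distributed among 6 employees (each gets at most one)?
P(6,5) = 6!/(6-5)! = 720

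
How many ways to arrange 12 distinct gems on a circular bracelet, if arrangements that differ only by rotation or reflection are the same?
(12-1)!/2 = 39916800/2 = 19958400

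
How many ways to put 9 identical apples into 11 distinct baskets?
C(9+11-1, 11-1) = C(19, 10) = 92378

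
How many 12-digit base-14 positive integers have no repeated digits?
First digit: 13 choices (nonzero). Then descending: 13 × 13 × 12 × 11 × 10 × 9 × 8 × 7 × 6 × 5 × 4 × 3 = 40475635200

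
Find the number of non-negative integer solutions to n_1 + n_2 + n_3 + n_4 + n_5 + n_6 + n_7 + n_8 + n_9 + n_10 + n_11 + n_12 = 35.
C(35+12-1, 12-1) = C(46, 11) = 13340783196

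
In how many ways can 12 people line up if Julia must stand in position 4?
Fix one position: (12-1)! = 39916800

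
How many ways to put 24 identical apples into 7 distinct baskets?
C(24+7-1, 7-1) = C(30, 6) = 593775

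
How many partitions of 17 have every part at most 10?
Let r_j(i) = number of partitions of i into parts ≤ j, for i = 0..17. r_1(i) = 1 for all i; r_j(i) = r_{j-1}(i) + r_j(i-j). Rows j = 2..10: ≤2: 1 1 2 2 3 3 4 4 5 5 6 6 7 7 8 8 9 9; ≤3: 1 1 2 3 4 5 7 8 10 12 14 16 19 21 24 27 30 33; ≤4: 1 1 2 3 5 6 9 11 15 18 23 27 34 39 47 54 64 72; ≤5: 1 1 2 3 5 7 10 13 18 23 30 37 47 57 70 84 101 119; ≤6: 1 1 2 3 5 7 11 14 20 26 35 44 58 71 90 110 136 163; ≤7: 1 1 2 3 5 7 11 15 21 28 38 49 65 82 105 131 164 201; ≤8: 1 1 2 3 5 7 11 15 22 29 40 52 70 89 116 146 186 230; ≤9: 1 1 2 3 5 7 11 15 22 30 41 54 73 94 123 157 201 252; ≤10: 1 1 2 3 5 7 11 15 22 30 42 55 75 97 128 164 212 267. r_10(17) = 267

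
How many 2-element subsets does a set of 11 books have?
C(11,2) = 11!/(2!×9!) = 55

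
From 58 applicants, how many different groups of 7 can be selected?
C(58,7) = 58!/(7!×51!) = 300674088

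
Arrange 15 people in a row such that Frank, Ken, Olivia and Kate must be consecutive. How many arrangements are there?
Treat the 4 as one block: (15-4+1)! × 4! = 479001600 × 24 = 11496038400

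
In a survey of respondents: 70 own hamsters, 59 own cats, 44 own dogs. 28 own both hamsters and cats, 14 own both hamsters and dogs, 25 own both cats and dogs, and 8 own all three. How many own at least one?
|A∪B∪C| = 70+59+44-28-14-25+8 = 114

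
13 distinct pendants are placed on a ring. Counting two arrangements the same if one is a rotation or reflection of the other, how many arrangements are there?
(13-1)!/2 = 479001600/2 = 239500800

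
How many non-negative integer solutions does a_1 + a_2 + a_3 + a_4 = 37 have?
C(37+4-1, 4-1) = C(40, 3) = 9880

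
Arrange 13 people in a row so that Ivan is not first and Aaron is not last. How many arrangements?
By inclusion-exclusion: 13! - 2×(13-1)! + (13-2)! = 6227020800 - 958003200 + 39916800 = 5308934400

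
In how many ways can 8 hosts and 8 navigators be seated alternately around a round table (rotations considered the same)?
Fix one of the hosts: (8-1)! ways for the remaining hosts, × 8! ways for the navigators = 5040 × 40320 = 203212800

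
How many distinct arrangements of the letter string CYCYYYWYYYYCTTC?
15! / (2! × 4! × 8! × 1!) = 675675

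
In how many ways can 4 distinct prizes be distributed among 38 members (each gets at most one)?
P(38,4) = 38!/(38-4)! = 1771560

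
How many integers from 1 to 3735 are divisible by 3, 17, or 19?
⌊3735/3⌋+⌊3735/17⌋+⌊3735/19⌋ - ⌊3735/51⌋-⌊3735/57⌋-⌊3735/323⌋ + ⌊3735/969⌋ = 1245+219+196 - 73-65-11 + 3 = 1514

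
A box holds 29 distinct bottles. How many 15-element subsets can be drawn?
C(29,15) = 29!/(15!×14!) = 77558760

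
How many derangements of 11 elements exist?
!11 = Σ_{j=0}^{11} (-1)^j·11!/j! = 39916800 - 39916800 + 19958400 - 6652800 + 1663200 - 332640 + 55440 - 7920 + 990 - 110 + 11 - 1 = 14684570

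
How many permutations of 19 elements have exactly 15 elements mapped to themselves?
Choose the 15 fixed points C(19,15) = 3876, derange the rest: !4 = Σ_{j=0}^{4} (-1)^j·4!/j! = 24 - 24 + 12 - 4 + 1 = 9. Product = 3876 × 9 = 34884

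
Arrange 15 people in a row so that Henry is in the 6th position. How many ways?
Fix one position: (15-1)! = 87178291200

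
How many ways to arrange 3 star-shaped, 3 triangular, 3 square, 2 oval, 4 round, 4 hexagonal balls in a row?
19! / (3! × 3! × 3! × 2! × 4! × 4!) = 488864376000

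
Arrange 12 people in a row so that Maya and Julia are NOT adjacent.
Total - adjacent = 12! - (12-1)!×2 = 479001600 - 79833600 = 399168000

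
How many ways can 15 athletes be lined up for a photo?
15! = 1307674368000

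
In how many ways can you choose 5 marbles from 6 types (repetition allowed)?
C(5+6-1, 6-1) = C(10, 5) = 252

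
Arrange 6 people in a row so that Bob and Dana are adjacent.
Treat as block: (6-1)! × 2! = 120 × 2 = 240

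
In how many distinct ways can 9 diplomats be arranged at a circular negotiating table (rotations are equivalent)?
Circular: fix one position, arrange the rest. (9-1)! = 40320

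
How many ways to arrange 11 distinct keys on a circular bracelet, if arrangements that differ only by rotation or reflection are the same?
(11-1)!/2 = 3628800/2 = 1814400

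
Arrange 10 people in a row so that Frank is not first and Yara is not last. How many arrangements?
By inclusion-exclusion: 10! - 2×(10-1)! + (10-2)! = 3628800 - 725760 + 40320 = 2943360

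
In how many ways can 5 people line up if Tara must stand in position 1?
Fix one position: (5-1)! = 24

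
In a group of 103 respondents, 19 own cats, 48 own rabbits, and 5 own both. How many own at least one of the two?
|A∪B| = |A| + |B| - |A∩B| = 19 + 48 - 5 = 62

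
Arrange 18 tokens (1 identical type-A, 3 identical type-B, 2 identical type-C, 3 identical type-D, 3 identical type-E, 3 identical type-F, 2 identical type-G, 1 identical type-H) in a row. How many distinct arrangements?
18! / (1! × 3! × 2! × 3! × 3! × 3! × 2! × 1!) = 1235025792000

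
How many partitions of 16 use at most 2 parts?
By conjugation, equals partitions of 16 into parts ≤ 2. Let r_j(i) = number of partitions of i into parts ≤ j, for i = 0..16. r_1(i) = 1 for all i; r_j(i) = r_{j-1}(i) + r_j(i-j). Rows j = 2..2: ≤2: 1 1 2 2 3 3 4 4 5 5 6 6 7 7 8 8 9. r_2(16) = 9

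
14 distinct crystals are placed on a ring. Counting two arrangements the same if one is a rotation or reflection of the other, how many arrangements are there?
(14-1)!/2 = 6227020800/2 = 3113510400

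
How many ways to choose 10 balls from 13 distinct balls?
C(13,10) = 13!/(10!×3!) = 286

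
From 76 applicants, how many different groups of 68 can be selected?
C(76,68) = 76!/(68!×8!) = 18855883575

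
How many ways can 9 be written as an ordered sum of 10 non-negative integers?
C(9+10-1, 10-1) = C(18, 9) = 48620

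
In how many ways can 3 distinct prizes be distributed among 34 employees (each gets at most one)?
P(34,3) = 34!/(34-3)! = 35904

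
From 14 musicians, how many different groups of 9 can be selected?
C(14,9) = 14!/(9!×5!) = 2002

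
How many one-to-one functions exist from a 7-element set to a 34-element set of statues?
P(34,7) = 34!/(34-7)! = 27113264640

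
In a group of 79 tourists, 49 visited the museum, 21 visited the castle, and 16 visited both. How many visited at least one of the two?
|A∪B| = |A| + |B| - |A∩B| = 49 + 21 - 16 = 54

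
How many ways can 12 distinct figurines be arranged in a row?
12! = 479001600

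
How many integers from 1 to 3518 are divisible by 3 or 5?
⌊3518/3⌋ + ⌊3518/5⌋ - ⌊3518/15⌋ = 1172 + 703 - 234 = 1641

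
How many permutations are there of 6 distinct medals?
6! = 720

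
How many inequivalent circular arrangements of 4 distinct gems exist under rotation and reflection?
(4-1)!/2 = 6/2 = 3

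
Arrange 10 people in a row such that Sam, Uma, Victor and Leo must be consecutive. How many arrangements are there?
Treat the 4 as one block: (10-4+1)! × 4! = 5040 × 24 = 120960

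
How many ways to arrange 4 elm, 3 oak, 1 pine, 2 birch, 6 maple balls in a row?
16! / (4! × 3! × 1! × 2! × 6!) = 100900800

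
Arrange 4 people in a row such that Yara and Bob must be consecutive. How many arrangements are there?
Treat the 2 as one block: (4-2+1)! × 2! = 6 × 2 = 12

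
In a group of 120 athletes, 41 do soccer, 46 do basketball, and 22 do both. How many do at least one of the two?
|A∪B| = |A| + |B| - |A∩B| = 41 + 46 - 22 = 65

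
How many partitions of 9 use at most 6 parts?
By conjugation, equals partitions of 9 into parts ≤ 6. Let r_j(i) = number of partitions of i into parts ≤ j, for i = 0..9. r_1(i) = 1 for all i; r_j(i) = r_{j-1}(i) + r_j(i-j). Rows j = 2..6: ≤2: 1 1 2 2 3 3 4 4 5 5; ≤3: 1 1 2 3 4 5 7 8 10 12; ≤4: 1 1 2 3 5 6 9 11 15 18; ≤5: 1 1 2 3 5 7 10 13 18 23; ≤6: 1 1 2 3 5 7 11 14 20 26. r_6(9) = 26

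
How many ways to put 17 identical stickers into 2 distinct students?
C(17+2-1, 2-1) = C(18, 1) = 18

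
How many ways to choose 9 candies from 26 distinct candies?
C(26,9) = 26!/(9!×17!) = 3124550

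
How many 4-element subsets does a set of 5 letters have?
C(5,4) = 5!/(4!×1!) = 5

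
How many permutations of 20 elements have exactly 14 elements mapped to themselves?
Choose the 14 fixed points C(20,14) = 38760, derange the rest: !6 = Σ_{j=0}^{6} (-1)^j·6!/j! = 720 - 720 + 360 - 120 + 30 - 6 + 1 = 265. Product = 38760 × 265 = 10271400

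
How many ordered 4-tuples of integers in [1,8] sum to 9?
Coefficient of x^9 in (x + x² + ... + x^8)^4. By inclusion-exclusion on dice exceeding 8: Σ_j (-1)^j C(4,j)·C(9-1-8j, 3) = C(4,0)·C(8,3) = 1·56 = 56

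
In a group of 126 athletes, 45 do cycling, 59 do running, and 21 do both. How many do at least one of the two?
|A∪B| = |A| + |B| - |A∩B| = 45 + 59 - 21 = 83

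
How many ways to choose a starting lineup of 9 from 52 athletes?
C(52,9) = 52!/(9!×43!) = 3679075400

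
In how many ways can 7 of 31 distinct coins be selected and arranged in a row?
P(31,7) = 31!/(31-7)! = 13253058000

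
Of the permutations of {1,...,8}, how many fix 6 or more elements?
Exactly j fixed points: C(8,j)·!(8-j); sum over j ≥ 6 (derangement numbers via !m = (m-1)·(!(m-1) + !(m-2)): !0..!2 = 1, 0, 1). Σ_{j=6}^{8} C(8,j)·!(8-j) = C(8,6)·!2 + C(8,7)·!1 + C(8,8)·!0 = 28·1 + 8·0 + 1·1 = 29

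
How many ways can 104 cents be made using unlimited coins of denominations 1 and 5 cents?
Coefficient of x^104 in 1/(1-x^1) · 1/(1-x^5). Use j coins of 5 for j = 0..⌊104/5⌋ = 20, the rest in 1s: 20 + 1 = 21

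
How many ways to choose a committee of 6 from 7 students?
C(7,6) = 7!/(6!×1!) = 7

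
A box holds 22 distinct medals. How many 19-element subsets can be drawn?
C(22,19) = 22!/(19!×3!) = 1540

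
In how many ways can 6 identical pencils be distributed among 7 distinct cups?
C(6+7-1, 7-1) = C(12, 6) = 924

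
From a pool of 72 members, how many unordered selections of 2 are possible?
C(72,2) = 72!/(2!×70!) = 2556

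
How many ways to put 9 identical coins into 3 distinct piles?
C(9+3-1, 3-1) = C(11, 2) = 55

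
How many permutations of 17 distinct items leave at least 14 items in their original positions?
Exactly j fixed points: C(17,j)·!(17-j); sum over j ≥ 14 (derangement numbers via !m = (m-1)·(!(m-1) + !(m-2)): !0..!3 = 1, 0, 1, 2). Σ_{j=14}^{17} C(17,j)·!(17-j) = C(17,14)·!3 + C(17,15)·!2 + C(17,16)·!1 + C(17,17)·!0 = 680·2 + 136·1 + 17·0 + 1·1 = 1497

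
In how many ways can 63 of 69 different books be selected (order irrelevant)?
C(69,63) = 69!/(63!×6!) = 119877472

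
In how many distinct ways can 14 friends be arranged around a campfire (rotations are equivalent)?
Circular: fix one position, arrange the rest. (14-1)! = 6227020800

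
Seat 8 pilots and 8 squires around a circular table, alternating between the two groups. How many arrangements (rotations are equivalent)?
Fix one of the pilots: (8-1)! ways for the remaining pilots, × 8! ways for the squires = 5040 × 40320 = 203212800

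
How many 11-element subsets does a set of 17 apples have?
C(17,11) = 17!/(11!×6!) = 12376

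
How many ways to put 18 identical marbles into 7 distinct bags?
C(18+7-1, 7-1) = C(24, 6) = 134596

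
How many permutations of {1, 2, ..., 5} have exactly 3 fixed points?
Choose the 3 fixed points C(5,3) = 10, derange the rest: !2 = Σ_{j=0}^{2} (-1)^j·2!/j! = 2 - 2 + 1 = 1. Product = 10 × 1 = 10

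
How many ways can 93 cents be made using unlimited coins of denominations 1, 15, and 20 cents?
Coefficient of x^93 in 1/(1-x^1) · 1/(1-x^15) · 1/(1-x^20). Case on j = number of 20-cent coins (j = 0..4); remainder r = 93 - 20j is made from {1,15} in ⌊r/15⌋+1 ways. r = 93, 73, 53, 33, 13 → 7 + 5 + 4 + 3 + 1 = 20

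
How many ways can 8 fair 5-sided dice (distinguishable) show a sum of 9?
Coefficient of x^9 in (x + x² + ... + x^5)^8. By inclusion-exclusion on dice exceeding 5: Σ_j (-1)^j C(8,j)·C(9-1-5j, 7) = C(8,0)·C(8,7) = 1·8 = 8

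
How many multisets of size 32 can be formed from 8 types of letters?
C(32+8-1, 8-1) = C(39, 7) = 15380937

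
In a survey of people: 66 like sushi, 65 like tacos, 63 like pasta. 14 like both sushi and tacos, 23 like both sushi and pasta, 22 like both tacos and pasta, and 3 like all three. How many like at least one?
|A∪B∪C| = 66+65+63-14-23-22+3 = 138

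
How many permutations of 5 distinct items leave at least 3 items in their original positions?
Exactly j fixed points: C(5,j)·!(5-j); sum over j ≥ 3 (derangement numbers via !m = (m-1)·(!(m-1) + !(m-2)): !0..!2 = 1, 0, 1). Σ_{j=3}^{5} C(5,j)·!(5-j) = C(5,3)·!2 + C(5,4)·!1 + C(5,5)·!0 = 10·1 + 5·0 + 1·1 = 11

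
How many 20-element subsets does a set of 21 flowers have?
C(21,20) = 21!/(20!×1!) = 21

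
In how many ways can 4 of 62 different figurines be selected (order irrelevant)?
C(62,4) = 62!/(4!×58!) = 557845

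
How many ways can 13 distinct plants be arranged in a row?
13! = 6227020800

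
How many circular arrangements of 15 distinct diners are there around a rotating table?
Circular: fix one position, arrange the rest. (15-1)! = 87178291200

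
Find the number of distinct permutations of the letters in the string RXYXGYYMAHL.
11! / (1! × 1! × 1! × 1! × 2! × 3! × 1! × 1!) = 3326400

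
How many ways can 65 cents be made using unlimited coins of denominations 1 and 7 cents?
Coefficient of x^65 in 1/(1-x^1) · 1/(1-x^7). Use j coins of 7 for j = 0..⌊65/7⌋ = 9, the rest in 1s: 9 + 1 = 10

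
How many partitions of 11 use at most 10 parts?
By conjugation, equals partitions of 11 into parts ≤ 10. Let r_j(i) = number of partitions of i into parts ≤ j, for i = 0..11. r_1(i) = 1 for all i; r_j(i) = r_{j-1}(i) + r_j(i-j). Rows j = 2..10: ≤2: 1 1 2 2 3 3 4 4 5 5 6 6; ≤3: 1 1 2 3 4 5 7 8 10 12 14 16; ≤4: 1 1 2 3 5 6 9 11 15 18 23 27; ≤5: 1 1 2 3 5 7 10 13 18 23 30 37; ≤6: 1 1 2 3 5 7 11 14 20 26 35 44; ≤7: 1 1 2 3 5 7 11 15 21 28 38 49; ≤8: 1 1 2 3 5 7 11 15 22 29 40 52; ≤9: 1 1 2 3 5 7 11 15 22 30 41 54; ≤10: 1 1 2 3 5 7 11 15 22 30 42 55. r_10(11) = 55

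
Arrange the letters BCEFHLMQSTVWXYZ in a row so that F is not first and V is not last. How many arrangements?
By inclusion-exclusion: 15! - 2×(15-1)! + (15-2)! = 1307674368000 - 174356582400 + 6227020800 = 1139544806400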